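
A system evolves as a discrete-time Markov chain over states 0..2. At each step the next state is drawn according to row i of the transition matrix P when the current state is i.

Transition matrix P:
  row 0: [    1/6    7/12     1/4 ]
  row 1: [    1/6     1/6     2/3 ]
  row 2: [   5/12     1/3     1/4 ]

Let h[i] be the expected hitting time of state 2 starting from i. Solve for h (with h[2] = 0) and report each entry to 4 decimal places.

h = [2.3721, 1.6744, 0.0000]

First-step conditioning: h[2] = 0; for i ≠ 2, h[i] = 1 + Σ_k P[i][k]·h[k].
  h[0] = 1 + 1/6·h[0] + 7/12·h[1]
  h[1] = 1 + 1/6·h[0] + 1/6·h[1]
Solving the 2×2 linear system over states ≠ 2 gives exactly h = [102/43, 72/43, 0] (h[2] = 0 is the target).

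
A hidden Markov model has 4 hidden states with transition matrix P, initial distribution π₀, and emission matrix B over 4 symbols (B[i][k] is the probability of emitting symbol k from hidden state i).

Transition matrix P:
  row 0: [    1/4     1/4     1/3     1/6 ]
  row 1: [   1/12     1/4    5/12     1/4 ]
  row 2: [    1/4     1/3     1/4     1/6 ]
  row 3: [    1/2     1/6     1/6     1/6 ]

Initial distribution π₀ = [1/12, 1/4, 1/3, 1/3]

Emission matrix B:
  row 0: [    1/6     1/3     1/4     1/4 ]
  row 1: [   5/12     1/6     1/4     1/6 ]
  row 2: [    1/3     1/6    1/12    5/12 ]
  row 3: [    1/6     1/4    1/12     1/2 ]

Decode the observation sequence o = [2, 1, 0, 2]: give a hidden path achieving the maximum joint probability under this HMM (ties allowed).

t=0: δ = [2.083e-02, 6.250e-02, 2.778e-02, 2.778e-02]  (obs o_0=2)
t=1: δ = [4.630e-03, 2.604e-03, 4.340e-03, 3.906e-03]  ψ = [3, 1, 1, 1]  (obs o_1=1)
t=2: δ = [3.255e-04, 6.028e-04, 5.144e-04, 1.286e-04]  ψ = [3, 2, 0, 0]  (obs o_2=0)
t=3: δ = [3.215e-05, 4.287e-05, 2.093e-05, 1.256e-05]  ψ = [2, 2, 1, 1]  (obs o_3=2)
backtrack: best end state = 1; path = [3, 0, 2, 1]

path = [3, 0, 2, 1]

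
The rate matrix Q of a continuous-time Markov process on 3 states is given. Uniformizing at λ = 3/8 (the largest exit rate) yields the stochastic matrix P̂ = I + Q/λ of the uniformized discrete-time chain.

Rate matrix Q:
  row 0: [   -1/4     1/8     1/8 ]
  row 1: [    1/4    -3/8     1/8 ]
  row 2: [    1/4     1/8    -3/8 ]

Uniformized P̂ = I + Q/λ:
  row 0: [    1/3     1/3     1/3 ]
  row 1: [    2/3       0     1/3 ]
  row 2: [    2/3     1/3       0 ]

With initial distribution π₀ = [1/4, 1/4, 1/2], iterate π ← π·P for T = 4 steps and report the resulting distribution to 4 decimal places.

t=0: π = [0.2500, 0.2500, 0.5000]
t=1: π = [0.5833, 0.2500, 0.1667]
t=2: π = [0.4722, 0.2500, 0.2778]
t=3: π = [0.5093, 0.2500, 0.2407]
t=4: π = [0.4969, 0.2500, 0.2531]

π = [0.4969, 0.2500, 0.2531]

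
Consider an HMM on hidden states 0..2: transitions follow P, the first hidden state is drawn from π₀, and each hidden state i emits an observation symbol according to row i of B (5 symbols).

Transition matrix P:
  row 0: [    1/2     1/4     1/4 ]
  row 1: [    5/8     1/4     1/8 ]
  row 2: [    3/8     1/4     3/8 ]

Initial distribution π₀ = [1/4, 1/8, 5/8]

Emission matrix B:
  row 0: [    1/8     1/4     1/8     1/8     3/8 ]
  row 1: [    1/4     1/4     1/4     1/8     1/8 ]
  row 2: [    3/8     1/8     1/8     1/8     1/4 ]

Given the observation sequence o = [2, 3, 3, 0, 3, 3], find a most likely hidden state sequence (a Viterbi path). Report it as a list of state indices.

t=0: δ = [3.125e-02, 3.125e-02, 7.812e-02]  (obs o_0=2)
t=1: δ = [3.662e-03, 2.441e-03, 3.662e-03]  ψ = [2, 2, 2]  (obs o_1=3)
t=2: δ = [2.289e-04, 1.144e-04, 1.717e-04]  ψ = [0, 0, 2]  (obs o_2=3)
t=3: δ = [1.431e-05, 1.431e-05, 2.414e-05]  ψ = [0, 0, 2]  (obs o_3=0)
t=4: δ = [1.132e-06, 7.544e-07, 1.132e-06]  ψ = [2, 2, 2]  (obs o_4=3)
t=5: δ = [7.072e-08, 3.536e-08, 5.304e-08]  ψ = [0, 0, 2]  (obs o_5=3)
backtrack: best end state = 0; path = [2, 2, 2, 2, 0, 0]

path = [2, 2, 2, 2, 0, 0]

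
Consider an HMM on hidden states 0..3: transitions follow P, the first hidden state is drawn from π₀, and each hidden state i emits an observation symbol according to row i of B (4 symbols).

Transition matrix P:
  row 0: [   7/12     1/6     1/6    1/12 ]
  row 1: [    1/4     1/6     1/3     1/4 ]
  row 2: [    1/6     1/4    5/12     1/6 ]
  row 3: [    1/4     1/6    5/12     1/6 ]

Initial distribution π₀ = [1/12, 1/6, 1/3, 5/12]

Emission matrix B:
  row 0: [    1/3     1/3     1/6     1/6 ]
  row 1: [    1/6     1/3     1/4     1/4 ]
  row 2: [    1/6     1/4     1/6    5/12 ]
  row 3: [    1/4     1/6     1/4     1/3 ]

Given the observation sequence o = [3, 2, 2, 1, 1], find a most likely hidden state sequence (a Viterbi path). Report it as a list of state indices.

t=0: δ = [1.389e-02, 4.167e-02, 1.389e-01, 1.389e-01]  (obs o_0=3)
t=1: δ = [5.787e-03, 8.681e-03, 9.645e-03, 5.787e-03]  ψ = [3, 2, 2, 2]  (obs o_1=2)
t=2: δ = [5.626e-04, 6.028e-04, 6.698e-04, 5.425e-04]  ψ = [0, 2, 2, 1]  (obs o_2=2)
t=3: δ = [1.094e-04, 5.582e-05, 6.977e-05, 2.512e-05]  ψ = [0, 2, 2, 1]  (obs o_3=1)
t=4: δ = [2.127e-05, 6.078e-06, 7.268e-06, 2.326e-06]  ψ = [0, 0, 2, 1]  (obs o_4=1)
backtrack: best end state = 0; path = [3, 0, 0, 0, 0]

path = [3, 0, 0, 0, 0]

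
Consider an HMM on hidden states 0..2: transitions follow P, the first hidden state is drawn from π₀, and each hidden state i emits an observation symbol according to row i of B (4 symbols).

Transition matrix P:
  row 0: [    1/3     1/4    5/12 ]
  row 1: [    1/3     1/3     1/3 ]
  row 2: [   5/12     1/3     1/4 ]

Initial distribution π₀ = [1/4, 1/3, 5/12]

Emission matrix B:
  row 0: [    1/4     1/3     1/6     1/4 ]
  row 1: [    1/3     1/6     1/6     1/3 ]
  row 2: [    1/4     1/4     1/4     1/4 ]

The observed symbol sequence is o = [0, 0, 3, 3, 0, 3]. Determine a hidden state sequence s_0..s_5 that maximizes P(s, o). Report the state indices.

path = [1, 1, 1, 1, 1, 1]

t=0: δ = [6.250e-02, 1.111e-01, 1.042e-01]  (obs o_0=0)
t=1: δ = [1.085e-02, 1.235e-02, 9.259e-03]  ψ = [2, 1, 1]  (obs o_1=0)
t=2: δ = [1.029e-03, 1.372e-03, 1.130e-03]  ψ = [1, 1, 0]  (obs o_2=3)
t=3: δ = [1.177e-04, 1.524e-04, 1.143e-04]  ψ = [2, 1, 1]  (obs o_3=3)
t=4: δ = [1.270e-05, 1.694e-05, 1.270e-05]  ψ = [1, 1, 1]  (obs o_4=0)
t=5: δ = [1.411e-06, 1.882e-06, 1.411e-06]  ψ = [1, 1, 1]  (obs o_5=3)
backtrack: best end state = 1; path = [1, 1, 1, 1, 1, 1]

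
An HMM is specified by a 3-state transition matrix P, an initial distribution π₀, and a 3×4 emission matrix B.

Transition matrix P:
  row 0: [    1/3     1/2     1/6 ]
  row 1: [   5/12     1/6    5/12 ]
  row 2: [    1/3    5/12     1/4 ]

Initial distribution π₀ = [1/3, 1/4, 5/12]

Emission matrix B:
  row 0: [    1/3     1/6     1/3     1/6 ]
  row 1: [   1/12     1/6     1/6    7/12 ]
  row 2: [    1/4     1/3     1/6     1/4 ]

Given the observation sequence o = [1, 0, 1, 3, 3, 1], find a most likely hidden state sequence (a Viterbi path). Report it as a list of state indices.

t=0: δ = [5.556e-02, 4.167e-02, 1.389e-01]  (obs o_0=1)
t=1: δ = [1.543e-02, 4.823e-03, 8.681e-03]  ψ = [2, 2, 2]  (obs o_1=0)
t=2: δ = [8.573e-04, 1.286e-03, 8.573e-04]  ψ = [0, 0, 0]  (obs o_2=1)
t=3: δ = [8.931e-05, 2.501e-04, 1.340e-04]  ψ = [1, 0, 1]  (obs o_3=3)
t=4: δ = [1.737e-05, 3.256e-05, 2.605e-05]  ψ = [1, 2, 1]  (obs o_4=3)
t=5: δ = [2.261e-06, 1.809e-06, 4.522e-06]  ψ = [1, 2, 1]  (obs o_5=1)
backtrack: best end state = 2; path = [2, 0, 1, 2, 1, 2]

path = [2, 0, 1, 2, 1, 2]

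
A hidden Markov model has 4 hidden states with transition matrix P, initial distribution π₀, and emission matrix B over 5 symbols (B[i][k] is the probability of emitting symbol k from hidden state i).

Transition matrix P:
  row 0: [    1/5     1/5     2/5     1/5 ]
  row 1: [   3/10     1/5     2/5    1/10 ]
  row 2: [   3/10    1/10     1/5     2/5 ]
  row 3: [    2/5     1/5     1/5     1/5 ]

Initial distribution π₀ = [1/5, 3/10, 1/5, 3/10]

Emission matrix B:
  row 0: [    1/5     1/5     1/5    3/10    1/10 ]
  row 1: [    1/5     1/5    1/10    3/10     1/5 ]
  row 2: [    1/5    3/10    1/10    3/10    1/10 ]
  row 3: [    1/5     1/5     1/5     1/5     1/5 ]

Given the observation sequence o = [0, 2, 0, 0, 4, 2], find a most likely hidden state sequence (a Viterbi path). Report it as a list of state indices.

path = [2, 3, 0, 2, 3, 0]

t=0: δ = [4.000e-02, 6.000e-02, 4.000e-02, 6.000e-02]  (obs o_0=0)
t=1: δ = [4.800e-03, 1.200e-03, 2.400e-03, 3.200e-03]  ψ = [3, 1, 1, 2]  (obs o_1=2)
t=2: δ = [2.560e-04, 1.920e-04, 3.840e-04, 1.920e-04]  ψ = [3, 0, 0, 0]  (obs o_2=0)
t=3: δ = [2.304e-05, 1.024e-05, 2.048e-05, 3.072e-05]  ψ = [2, 0, 0, 2]  (obs o_3=0)
t=4: δ = [1.229e-06, 1.229e-06, 9.216e-07, 1.638e-06]  ψ = [3, 3, 0, 2]  (obs o_4=4)
t=5: δ = [1.311e-07, 3.277e-08, 4.915e-08, 7.373e-08]  ψ = [3, 3, 0, 2]  (obs o_5=2)
backtrack: best end state = 0; path = [2, 3, 0, 2, 3, 0]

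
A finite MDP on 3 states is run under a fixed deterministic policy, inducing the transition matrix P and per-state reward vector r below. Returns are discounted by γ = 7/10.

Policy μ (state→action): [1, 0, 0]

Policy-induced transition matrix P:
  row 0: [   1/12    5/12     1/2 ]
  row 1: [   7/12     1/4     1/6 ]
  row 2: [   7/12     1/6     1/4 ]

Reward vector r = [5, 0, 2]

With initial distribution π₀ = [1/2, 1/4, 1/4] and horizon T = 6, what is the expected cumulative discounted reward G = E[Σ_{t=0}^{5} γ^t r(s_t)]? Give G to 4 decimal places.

G = 7.9165

t=0: π = [0.5000, 0.2500, 0.2500], E[r] = 3.0000, γ^t·E[r] = 3.000000, running G = 3.000000
t=1: π = [0.3333, 0.3125, 0.3542], E[r] = 2.3750, γ^t·E[r] = 1.662500, running G = 4.662500
t=2: π = [0.4167, 0.2760, 0.3073], E[r] = 2.6979, γ^t·E[r] = 1.321979, running G = 5.984479
t=3: π = [0.3750, 0.2938, 0.3312], E[r] = 2.5373, γ^t·E[r] = 0.870303, running G = 6.854782
t=4: π = [0.3958, 0.2849, 0.3193], E[r] = 2.6177, γ^t·E[r] = 0.628508, running G = 7.483290
t=5: π = [0.3854, 0.2894, 0.3252], E[r] = 2.5775, γ^t·E[r] = 0.433203, running G = 7.916494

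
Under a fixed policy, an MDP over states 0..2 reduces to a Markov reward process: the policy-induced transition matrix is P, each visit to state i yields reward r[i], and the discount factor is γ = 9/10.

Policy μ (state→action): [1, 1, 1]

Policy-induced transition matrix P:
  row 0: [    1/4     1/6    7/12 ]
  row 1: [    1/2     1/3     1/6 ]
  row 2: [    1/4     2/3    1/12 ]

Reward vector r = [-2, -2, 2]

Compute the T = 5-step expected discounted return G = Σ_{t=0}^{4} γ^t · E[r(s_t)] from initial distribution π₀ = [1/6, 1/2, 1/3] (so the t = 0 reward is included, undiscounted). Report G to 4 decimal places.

G = -3.5342

t=0: π = [0.1667, 0.5000, 0.3333], E[r] = -0.6667, γ^t·E[r] = -0.666667, running G = -0.666667
t=1: π = [0.3750, 0.4167, 0.2083], E[r] = -1.1667, γ^t·E[r] = -1.050000, running G = -1.716667
t=2: π = [0.3542, 0.3403, 0.3056], E[r] = -0.7778, γ^t·E[r] = -0.630000, running G = -2.346667
t=3: π = [0.3351, 0.3762, 0.2888], E[r] = -0.8449, γ^t·E[r] = -0.615938, running G = -2.962604
t=4: π = [0.3440, 0.3737, 0.2822], E[r] = -0.8711, γ^t·E[r] = -0.571556, running G = -3.534160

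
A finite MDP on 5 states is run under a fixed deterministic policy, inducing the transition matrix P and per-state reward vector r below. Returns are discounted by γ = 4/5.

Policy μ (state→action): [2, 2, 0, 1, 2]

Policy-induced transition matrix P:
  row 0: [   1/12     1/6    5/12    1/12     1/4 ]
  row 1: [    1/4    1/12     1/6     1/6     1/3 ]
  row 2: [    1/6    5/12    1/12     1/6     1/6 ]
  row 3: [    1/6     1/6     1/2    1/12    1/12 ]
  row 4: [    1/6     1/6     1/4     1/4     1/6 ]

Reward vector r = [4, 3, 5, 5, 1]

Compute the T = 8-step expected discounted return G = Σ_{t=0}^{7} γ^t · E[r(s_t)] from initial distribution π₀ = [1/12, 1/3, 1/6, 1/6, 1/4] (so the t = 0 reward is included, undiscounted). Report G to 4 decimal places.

t=0: π = [0.0833, 0.3333, 0.1667, 0.1667, 0.2500], E[r] = 3.2500, γ^t·E[r] = 3.250000, running G = 3.250000
t=1: π = [0.1875, 0.1806, 0.2500, 0.1667, 0.2153], E[r] = 3.5903, γ^t·E[r] = 2.872222, running G = 6.122222
t=2: π = [0.1661, 0.2141, 0.2662, 0.1551, 0.1985], E[r] = 3.6117, γ^t·E[r] = 2.311481, running G = 8.433704
t=3: π = [0.1707, 0.2154, 0.2542, 0.1564, 0.2033], E[r] = 3.5855, γ^t·E[r] = 1.835778, running G = 10.269481
t=4: π = [0.1704, 0.2123, 0.2572, 0.1563, 0.2037], E[r] = 3.5901, γ^t·E[r] = 1.470487, running G = 11.739969
t=5: π = [0.1702, 0.2133, 0.2569, 0.1564, 0.2032], E[r] = 3.5904, γ^t·E[r] = 1.176504, running G = 12.916472
t=6: π = [0.1703, 0.2131, 0.2569, 0.1564, 0.2034], E[r] = 3.5901, γ^t·E[r] = 0.941111, running G = 13.857584
t=7: π = [0.1702, 0.2131, 0.2569, 0.1564, 0.2033], E[r] = 3.5901, γ^t·E[r] = 0.752907, running G = 14.610491

G = 14.6105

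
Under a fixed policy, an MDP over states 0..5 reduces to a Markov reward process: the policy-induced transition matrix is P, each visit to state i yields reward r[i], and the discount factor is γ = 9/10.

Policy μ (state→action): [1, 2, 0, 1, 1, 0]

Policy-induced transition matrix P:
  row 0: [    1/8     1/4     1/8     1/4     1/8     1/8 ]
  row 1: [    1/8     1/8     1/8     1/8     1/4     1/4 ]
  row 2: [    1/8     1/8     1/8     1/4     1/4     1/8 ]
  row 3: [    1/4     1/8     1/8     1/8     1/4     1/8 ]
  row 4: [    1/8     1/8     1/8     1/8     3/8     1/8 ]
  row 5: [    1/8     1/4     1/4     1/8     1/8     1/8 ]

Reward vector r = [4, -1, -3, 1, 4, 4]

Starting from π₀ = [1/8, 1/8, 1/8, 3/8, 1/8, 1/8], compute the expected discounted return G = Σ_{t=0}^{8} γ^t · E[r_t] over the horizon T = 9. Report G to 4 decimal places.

G = 10.1690

t=0: π = [0.1250, 0.1250, 0.1250, 0.3750, 0.1250, 0.1250], E[r] = 1.3750, γ^t·E[r] = 1.375000, running G = 1.375000
t=1: π = [0.1719, 0.1563, 0.1406, 0.1563, 0.2344, 0.1406], E[r] = 1.7656, γ^t·E[r] = 1.589063, running G = 2.964063
t=2: π = [0.1445, 0.1641, 0.1426, 0.1641, 0.2402, 0.1445], E[r] = 1.6895, γ^t·E[r] = 1.368457, running G = 4.332520
t=3: π = [0.1455, 0.1611, 0.1431, 0.1609, 0.2439, 0.1455], E[r] = 1.7102, γ^t·E[r] = 1.246740, running G = 5.579259
t=4: π = [0.1451, 0.1614, 0.1432, 0.1611, 0.2441, 0.1451], E[r] = 1.7076, γ^t·E[r] = 1.120344, running G = 6.699603
t=5: π = [0.1451, 0.1613, 0.1431, 0.1610, 0.2442, 0.1452], E[r] = 1.7085, γ^t·E[r] = 1.008841, running G = 7.708443
t=6: π = [0.1451, 0.1613, 0.1431, 0.1610, 0.2442, 0.1452], E[r] = 1.7084, γ^t·E[r] = 0.907929, running G = 8.616373
t=7: π = [0.1451, 0.1613, 0.1431, 0.1610, 0.2442, 0.1452], E[r] = 1.7085, γ^t·E[r] = 0.817146, running G = 9.433519
t=8: π = [0.1451, 0.1613, 0.1431, 0.1610, 0.2442, 0.1452], E[r] = 1.7084, γ^t·E[r] = 0.735432, running G = 10.168951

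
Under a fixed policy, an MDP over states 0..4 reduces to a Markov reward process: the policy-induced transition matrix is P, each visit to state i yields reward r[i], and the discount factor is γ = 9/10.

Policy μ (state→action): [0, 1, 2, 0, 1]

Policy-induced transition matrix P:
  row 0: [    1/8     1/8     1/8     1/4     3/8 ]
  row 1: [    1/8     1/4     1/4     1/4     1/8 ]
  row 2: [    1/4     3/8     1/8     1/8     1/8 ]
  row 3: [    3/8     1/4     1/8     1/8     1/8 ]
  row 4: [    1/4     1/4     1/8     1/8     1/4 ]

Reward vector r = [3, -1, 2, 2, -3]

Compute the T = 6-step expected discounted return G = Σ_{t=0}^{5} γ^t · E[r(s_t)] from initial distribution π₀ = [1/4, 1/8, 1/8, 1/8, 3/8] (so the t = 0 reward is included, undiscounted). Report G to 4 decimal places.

t=0: π = [0.2500, 0.1250, 0.1250, 0.1250, 0.3750], E[r] = 0.0000, γ^t·E[r] = 0.000000, running G = 0.000000
t=1: π = [0.2188, 0.2344, 0.1406, 0.1719, 0.2344], E[r] = 0.3438, γ^t·E[r] = 0.309375, running G = 0.309375
t=2: π = [0.2148, 0.2402, 0.1543, 0.1816, 0.2090], E[r] = 0.4492, γ^t·E[r] = 0.363867, running G = 0.673242
t=3: π = [0.2158, 0.2424, 0.1550, 0.1819, 0.2048], E[r] = 0.4644, γ^t·E[r] = 0.338515, running G = 1.011757
t=4: π = [0.2155, 0.2424, 0.1553, 0.1823, 0.2046], E[r] = 0.4655, γ^t·E[r] = 0.305384, running G = 1.317142
t=5: π = [0.2156, 0.2425, 0.1553, 0.1822, 0.2044], E[r] = 0.4659, γ^t·E[r] = 0.275134, running G = 1.592276

G = 1.5923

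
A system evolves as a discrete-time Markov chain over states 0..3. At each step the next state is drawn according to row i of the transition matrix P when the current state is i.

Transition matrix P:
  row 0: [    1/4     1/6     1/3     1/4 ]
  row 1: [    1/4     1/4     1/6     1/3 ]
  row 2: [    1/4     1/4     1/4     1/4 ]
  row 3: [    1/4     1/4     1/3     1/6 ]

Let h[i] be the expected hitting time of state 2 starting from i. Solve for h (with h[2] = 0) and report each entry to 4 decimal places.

h = [3.3412, 3.9529, 0.0000, 3.3882]

First-step conditioning: h[2] = 0; for i ≠ 2, h[i] = 1 + Σ_k P[i][k]·h[k].
  h[0] = 1 + 1/4·h[0] + 1/6·h[1] + 1/4·h[3]
  h[1] = 1 + 1/4·h[0] + 1/4·h[1] + 1/3·h[3]
  h[3] = 1 + 1/4·h[0] + 1/4·h[1] + 1/6·h[3]
Solving the 3×3 linear system over states ≠ 2 gives exactly h = [284/85, 336/85, 0, 288/85] (h[2] = 0 is the target).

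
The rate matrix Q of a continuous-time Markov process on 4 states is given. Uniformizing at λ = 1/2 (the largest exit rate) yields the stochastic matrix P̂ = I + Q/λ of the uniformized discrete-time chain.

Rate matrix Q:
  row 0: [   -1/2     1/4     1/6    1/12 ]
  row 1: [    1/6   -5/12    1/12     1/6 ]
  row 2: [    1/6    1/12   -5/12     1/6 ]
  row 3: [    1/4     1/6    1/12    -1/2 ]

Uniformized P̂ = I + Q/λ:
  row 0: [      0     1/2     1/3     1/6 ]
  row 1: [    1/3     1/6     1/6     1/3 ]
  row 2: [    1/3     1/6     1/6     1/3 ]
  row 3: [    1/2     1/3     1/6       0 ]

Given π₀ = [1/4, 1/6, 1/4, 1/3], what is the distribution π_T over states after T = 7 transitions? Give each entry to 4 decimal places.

t=0: π = [0.2500, 0.1667, 0.2500, 0.3333]
t=1: π = [0.3056, 0.3056, 0.2083, 0.1806]
t=2: π = [0.2616, 0.2986, 0.2176, 0.2222]
t=3: π = [0.2832, 0.2909, 0.2103, 0.2157]
t=4: π = [0.2749, 0.2970, 0.2139, 0.2142]
t=5: π = [0.2774, 0.2940, 0.2125, 0.2161]
t=6: π = [0.2769, 0.2952, 0.2129, 0.2151]
t=7: π = [0.2769, 0.2948, 0.2128, 0.2155]

π = [0.2769, 0.2948, 0.2128, 0.2155]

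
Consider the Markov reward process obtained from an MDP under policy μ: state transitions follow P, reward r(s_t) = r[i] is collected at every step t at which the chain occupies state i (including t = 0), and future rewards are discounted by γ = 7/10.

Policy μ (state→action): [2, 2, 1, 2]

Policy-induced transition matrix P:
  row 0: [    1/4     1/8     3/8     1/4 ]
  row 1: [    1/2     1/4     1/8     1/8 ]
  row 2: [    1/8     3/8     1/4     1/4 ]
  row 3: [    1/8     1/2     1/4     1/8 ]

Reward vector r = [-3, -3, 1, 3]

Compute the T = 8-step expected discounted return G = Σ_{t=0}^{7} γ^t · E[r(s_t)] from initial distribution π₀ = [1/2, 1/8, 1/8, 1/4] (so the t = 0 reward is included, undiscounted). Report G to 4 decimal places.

G = -2.6822

t=0: π = [0.5000, 0.1250, 0.1250, 0.2500], E[r] = -1.0000, γ^t·E[r] = -1.000000, running G = -1.000000
t=1: π = [0.2344, 0.2656, 0.2969, 0.2031], E[r] = -0.5938, γ^t·E[r] = -0.415625, running G = -1.415625
t=2: π = [0.2539, 0.3086, 0.2461, 0.1914], E[r] = -0.8672, γ^t·E[r] = -0.424922, running G = -1.840547
t=3: π = [0.2725, 0.2969, 0.2432, 0.1875], E[r] = -0.9023, γ^t·E[r] = -0.309504, running G = -2.150051
t=4: π = [0.2704, 0.2932, 0.2469, 0.1895], E[r] = -0.8755, γ^t·E[r] = -0.210205, running G = -2.360256
t=5: π = [0.2688, 0.2944, 0.2471, 0.1897], E[r] = -0.8734, γ^t·E[r] = -0.146795, running G = -2.507050
t=6: π = [0.2690, 0.2947, 0.2468, 0.1895], E[r] = -0.8759, γ^t·E[r] = -0.103051, running G = -2.610101
t=7: π = [0.2691, 0.2946, 0.2468, 0.1895], E[r] = -0.8760, γ^t·E[r] = -0.072143, running G = -2.682244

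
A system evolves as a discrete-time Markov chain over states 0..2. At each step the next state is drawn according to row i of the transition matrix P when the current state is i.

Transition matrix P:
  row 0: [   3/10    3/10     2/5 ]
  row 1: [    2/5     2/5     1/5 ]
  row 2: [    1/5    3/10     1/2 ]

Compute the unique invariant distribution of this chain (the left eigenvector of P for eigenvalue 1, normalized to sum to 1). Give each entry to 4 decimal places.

Balance equations π_j = Σ_i π_i·P[i][j]:
  π_0 = 3/10·π_0 + 2/5·π_1 + 1/5·π_2
  π_1 = 3/10·π_0 + 2/5·π_1 + 3/10·π_2
  normalize: π_0 + π_1 + π_2 = 1
Solving the linear system gives exactly π = [8/27, 1/3, 10/27].

π = [0.2963, 0.3333, 0.3704]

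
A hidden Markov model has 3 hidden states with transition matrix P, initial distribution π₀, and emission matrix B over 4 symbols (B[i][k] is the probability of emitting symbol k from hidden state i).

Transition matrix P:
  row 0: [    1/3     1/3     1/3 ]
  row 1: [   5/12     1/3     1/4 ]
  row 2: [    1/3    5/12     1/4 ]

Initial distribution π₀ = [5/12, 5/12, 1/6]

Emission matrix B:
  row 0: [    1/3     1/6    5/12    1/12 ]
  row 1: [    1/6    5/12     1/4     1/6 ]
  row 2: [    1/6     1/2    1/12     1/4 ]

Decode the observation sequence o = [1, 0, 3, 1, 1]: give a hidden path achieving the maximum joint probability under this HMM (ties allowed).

t=0: δ = [6.944e-02, 1.736e-01, 8.333e-02]  (obs o_0=1)
t=1: δ = [2.411e-02, 9.645e-03, 7.234e-03]  ψ = [1, 1, 1]  (obs o_1=0)
t=2: δ = [6.698e-04, 1.340e-03, 2.009e-03]  ψ = [0, 0, 0]  (obs o_2=3)
t=3: δ = [1.116e-04, 3.489e-04, 2.512e-04]  ψ = [2, 2, 2]  (obs o_3=1)
t=4: δ = [2.423e-05, 4.845e-05, 4.361e-05]  ψ = [1, 1, 1]  (obs o_4=1)
backtrack: best end state = 1; path = [1, 0, 2, 1, 1]

path = [1, 0, 2, 1, 1]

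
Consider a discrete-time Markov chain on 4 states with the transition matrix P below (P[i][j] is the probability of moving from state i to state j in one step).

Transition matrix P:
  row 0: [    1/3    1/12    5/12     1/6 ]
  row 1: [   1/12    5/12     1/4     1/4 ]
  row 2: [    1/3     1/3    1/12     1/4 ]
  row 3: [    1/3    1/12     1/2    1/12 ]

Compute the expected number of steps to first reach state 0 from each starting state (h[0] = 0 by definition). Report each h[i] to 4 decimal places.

h = [0.0000, 4.9516, 3.8905, 3.6632]

First-step conditioning: h[0] = 0; for i ≠ 0, h[i] = 1 + Σ_k P[i][k]·h[k].
  h[1] = 1 + 5/12·h[1] + 1/4·h[2] + 1/4·h[3]
  h[2] = 1 + 1/3·h[1] + 1/12·h[2] + 1/4·h[3]
  h[3] = 1 + 1/12·h[1] + 1/2·h[2] + 1/12·h[3]
Solving the 3×3 linear system over states ≠ 0 gives exactly h = [0, 2352/475, 1848/475, 348/95] (h[0] = 0 is the target).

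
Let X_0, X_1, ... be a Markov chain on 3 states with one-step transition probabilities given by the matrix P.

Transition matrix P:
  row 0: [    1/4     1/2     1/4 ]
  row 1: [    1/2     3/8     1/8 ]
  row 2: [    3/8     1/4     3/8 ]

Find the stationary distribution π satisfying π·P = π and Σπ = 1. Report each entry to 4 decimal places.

π = [0.3770, 0.3934, 0.2295]

Balance equations π_j = Σ_i π_i·P[i][j]:
  π_0 = 1/4·π_0 + 1/2·π_1 + 3/8·π_2
  π_1 = 1/2·π_0 + 3/8·π_1 + 1/4·π_2
  normalize: π_0 + π_1 + π_2 = 1
Solving the linear system gives exactly π = [23/61, 24/61, 14/61].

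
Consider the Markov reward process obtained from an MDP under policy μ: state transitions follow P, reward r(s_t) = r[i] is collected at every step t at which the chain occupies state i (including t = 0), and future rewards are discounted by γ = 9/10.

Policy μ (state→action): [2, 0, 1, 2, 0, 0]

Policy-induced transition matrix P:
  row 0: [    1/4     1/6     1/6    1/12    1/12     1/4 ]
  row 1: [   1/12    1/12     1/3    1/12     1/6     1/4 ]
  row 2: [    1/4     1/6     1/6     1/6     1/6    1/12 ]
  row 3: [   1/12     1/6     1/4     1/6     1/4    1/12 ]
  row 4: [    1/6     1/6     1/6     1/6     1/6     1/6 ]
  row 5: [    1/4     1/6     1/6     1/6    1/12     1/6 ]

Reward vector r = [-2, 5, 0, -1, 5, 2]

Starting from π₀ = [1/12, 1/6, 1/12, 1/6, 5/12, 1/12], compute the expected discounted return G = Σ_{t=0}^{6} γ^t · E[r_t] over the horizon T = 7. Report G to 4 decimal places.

t=0: π = [0.0833, 0.1667, 0.0833, 0.1667, 0.4167, 0.0833], E[r] = 2.7500, γ^t·E[r] = 2.750000, running G = 2.750000
t=1: π = [0.1597, 0.1528, 0.2083, 0.1458, 0.1667, 0.1667], E[r] = 1.4653, γ^t·E[r] = 1.318750, running G = 4.068750
t=2: π = [0.1863, 0.1539, 0.2043, 0.1406, 0.1516, 0.1632], E[r] = 1.3409, γ^t·E[r] = 1.086094, running G = 5.154844
t=3: π = [0.1883, 0.1538, 0.2040, 0.1383, 0.1493, 0.1663], E[r] = 1.3332, γ^t·E[r] = 0.971895, running G = 6.126738
t=4: π = [0.1889, 0.1538, 0.2038, 0.1382, 0.1486, 0.1666], E[r] = 1.3299, γ^t·E[r] = 0.872522, running G = 6.999260
t=5: π = [0.1889, 0.1538, 0.2038, 0.1381, 0.1486, 0.1667], E[r] = 1.3295, γ^t·E[r] = 0.785029, running G = 7.784290
t=6: π = [0.1890, 0.1538, 0.2038, 0.1381, 0.1485, 0.1667], E[r] = 1.3294, γ^t·E[r] = 0.706479, running G = 8.490769

G = 8.4908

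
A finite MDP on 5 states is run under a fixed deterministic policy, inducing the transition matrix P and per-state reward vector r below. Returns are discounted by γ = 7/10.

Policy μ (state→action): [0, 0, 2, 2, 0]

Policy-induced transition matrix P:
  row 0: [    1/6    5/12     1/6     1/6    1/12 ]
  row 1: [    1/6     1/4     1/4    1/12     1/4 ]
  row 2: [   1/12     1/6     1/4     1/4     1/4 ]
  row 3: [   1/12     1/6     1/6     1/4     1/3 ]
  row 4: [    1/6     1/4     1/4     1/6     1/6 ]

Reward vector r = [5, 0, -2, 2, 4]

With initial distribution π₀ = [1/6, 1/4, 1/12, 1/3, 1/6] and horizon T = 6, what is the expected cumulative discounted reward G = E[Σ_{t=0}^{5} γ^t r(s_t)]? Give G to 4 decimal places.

G = 4.9141

t=0: π = [0.1667, 0.2500, 0.0833, 0.3333, 0.1667], E[r] = 2.0000, γ^t·E[r] = 2.000000, running G = 2.000000
t=1: π = [0.1319, 0.2431, 0.2083, 0.1806, 0.2361], E[r] = 1.5486, γ^t·E[r] = 1.084028, running G = 3.084028
t=2: π = [0.1343, 0.2396, 0.2240, 0.1788, 0.2234], E[r] = 1.4745, γ^t·E[r] = 0.722523, running G = 3.806551
t=3: π = [0.1331, 0.2388, 0.2239, 0.1803, 0.2239], E[r] = 1.4739, γ^t·E[r] = 0.505535, running G = 4.312086
t=4: π = [0.1330, 0.2385, 0.2239, 0.1804, 0.2242], E[r] = 1.4748, γ^t·E[r] = 0.354091, running G = 4.666177
t=5: π = [0.1330, 0.2385, 0.2239, 0.1805, 0.2242], E[r] = 1.4748, γ^t·E[r] = 0.247876, running G = 4.914053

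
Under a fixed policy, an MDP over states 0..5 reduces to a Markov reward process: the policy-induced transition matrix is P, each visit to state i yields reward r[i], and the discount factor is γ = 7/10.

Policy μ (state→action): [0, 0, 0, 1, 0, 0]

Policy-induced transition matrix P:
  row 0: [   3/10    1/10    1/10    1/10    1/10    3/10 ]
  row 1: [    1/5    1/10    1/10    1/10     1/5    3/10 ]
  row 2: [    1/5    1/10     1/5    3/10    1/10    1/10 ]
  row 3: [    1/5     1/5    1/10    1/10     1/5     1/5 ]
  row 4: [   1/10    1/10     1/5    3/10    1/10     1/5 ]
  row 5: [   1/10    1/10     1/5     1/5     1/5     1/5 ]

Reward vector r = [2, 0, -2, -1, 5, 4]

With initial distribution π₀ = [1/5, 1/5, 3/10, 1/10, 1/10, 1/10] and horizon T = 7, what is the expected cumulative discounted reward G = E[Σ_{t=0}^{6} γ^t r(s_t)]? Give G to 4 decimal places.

t=0: π = [0.2000, 0.2000, 0.3000, 0.1000, 0.1000, 0.1000], E[r] = 0.6000, γ^t·E[r] = 0.600000, running G = 0.600000
t=1: π = [0.2000, 0.1100, 0.1500, 0.1900, 0.1400, 0.2100], E[r] = 1.4500, γ^t·E[r] = 1.015000, running G = 1.615000
t=2: π = [0.1850, 0.1190, 0.1500, 0.1790, 0.1510, 0.2160], E[r] = 1.5100, γ^t·E[r] = 0.739900, running G = 2.354900
t=3: π = [0.1818, 0.1179, 0.1517, 0.1818, 0.1514, 0.2154], E[r] = 1.4970, γ^t·E[r] = 0.513471, running G = 2.868371
t=4: π = [0.1815, 0.1182, 0.1519, 0.1822, 0.1515, 0.2148], E[r] = 1.4939, γ^t·E[r] = 0.358683, running G = 3.227054
t=5: π = [0.1815, 0.1182, 0.1518, 0.1822, 0.1515, 0.2148], E[r] = 1.4940, γ^t·E[r] = 0.251089, running G = 3.478143
t=6: π = [0.1815, 0.1182, 0.1518, 0.1821, 0.1515, 0.2148], E[r] = 1.4940, γ^t·E[r] = 0.175770, running G = 3.653913

G = 3.6539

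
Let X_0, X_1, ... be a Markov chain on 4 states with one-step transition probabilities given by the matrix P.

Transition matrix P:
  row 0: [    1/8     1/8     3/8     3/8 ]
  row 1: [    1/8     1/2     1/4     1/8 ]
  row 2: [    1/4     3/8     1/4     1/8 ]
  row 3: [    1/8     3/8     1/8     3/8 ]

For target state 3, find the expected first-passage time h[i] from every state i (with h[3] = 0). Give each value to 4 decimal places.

h = [4.5301, 6.0723, 5.8795, 0.0000]

First-step conditioning: h[3] = 0; for i ≠ 3, h[i] = 1 + Σ_k P[i][k]·h[k].
  h[0] = 1 + 1/8·h[0] + 1/8·h[1] + 3/8·h[2]
  h[1] = 1 + 1/8·h[0] + 1/2·h[1] + 1/4·h[2]
  h[2] = 1 + 1/4·h[0] + 3/8·h[1] + 1/4·h[2]
Solving the 3×3 linear system over states ≠ 3 gives exactly h = [376/83, 504/83, 488/83, 0] (h[3] = 0 is the target).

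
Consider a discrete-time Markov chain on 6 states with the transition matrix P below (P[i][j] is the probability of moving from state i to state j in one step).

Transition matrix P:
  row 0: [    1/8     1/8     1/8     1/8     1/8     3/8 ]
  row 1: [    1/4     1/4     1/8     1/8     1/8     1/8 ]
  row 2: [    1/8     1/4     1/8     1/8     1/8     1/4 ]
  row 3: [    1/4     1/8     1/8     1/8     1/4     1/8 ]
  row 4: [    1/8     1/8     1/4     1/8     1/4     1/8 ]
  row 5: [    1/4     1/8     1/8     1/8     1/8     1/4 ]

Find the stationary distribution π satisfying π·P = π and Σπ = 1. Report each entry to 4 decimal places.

π = [0.1882, 0.1636, 0.1451, 0.1250, 0.1607, 0.2174]

Balance equations π_j = Σ_i π_i·P[i][j]:
  π_0 = 1/8·π_0 + 1/4·π_1 + 1/8·π_2 + 1/4·π_3 + 1/8·π_4 + 1/4·π_5
  π_1 = 1/8·π_0 + 1/4·π_1 + 1/4·π_2 + 1/8·π_3 + 1/8·π_4 + 1/8·π_5
  π_2 = 1/8·π_0 + 1/8·π_1 + 1/8·π_2 + 1/8·π_3 + 1/4·π_4 + 1/8·π_5
  π_3 = 1/8·π_0 + 1/8·π_1 + 1/8·π_2 + 1/8·π_3 + 1/8·π_4 + 1/8·π_5
  π_4 = 1/8·π_0 + 1/8·π_1 + 1/8·π_2 + 1/4·π_3 + 1/4·π_4 + 1/8·π_5
  normalize: π_0 + π_1 + π_2 + π_3 + π_4 + π_5 = 1
Solving the linear system gives exactly π = [253/1344, 513/3136, 65/448, 1/8, 9/56, 2045/9408].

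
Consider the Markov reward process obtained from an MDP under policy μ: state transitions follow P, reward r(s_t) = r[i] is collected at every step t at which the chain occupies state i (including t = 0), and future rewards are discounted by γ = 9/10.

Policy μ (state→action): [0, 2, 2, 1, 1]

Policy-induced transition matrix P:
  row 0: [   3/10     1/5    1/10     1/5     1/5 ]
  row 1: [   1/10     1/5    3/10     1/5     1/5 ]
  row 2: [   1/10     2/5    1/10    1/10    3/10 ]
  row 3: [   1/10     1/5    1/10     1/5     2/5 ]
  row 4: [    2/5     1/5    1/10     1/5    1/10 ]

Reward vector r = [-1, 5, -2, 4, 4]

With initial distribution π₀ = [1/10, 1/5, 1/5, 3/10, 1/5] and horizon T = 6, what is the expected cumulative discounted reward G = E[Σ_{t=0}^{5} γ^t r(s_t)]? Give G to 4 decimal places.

G = 11.1366

t=0: π = [0.1000, 0.2000, 0.2000, 0.3000, 0.2000], E[r] = 2.5000, γ^t·E[r] = 2.500000, running G = 2.500000
t=1: π = [0.1800, 0.2400, 0.1400, 0.1800, 0.2600], E[r] = 2.5000, γ^t·E[r] = 2.250000, running G = 4.750000
t=2: π = [0.2140, 0.2280, 0.1480, 0.1860, 0.2240], E[r] = 2.2700, γ^t·E[r] = 1.838700, running G = 6.588700
t=3: π = [0.2100, 0.2296, 0.1456, 0.1852, 0.2296], E[r] = 2.3060, γ^t·E[r] = 1.681074, running G = 8.269774
t=4: π = [0.2109, 0.2291, 0.1459, 0.1854, 0.2286], E[r] = 2.2992, γ^t·E[r] = 1.508505, running G = 9.778279
t=5: π = [0.2108, 0.2292, 0.1458, 0.1854, 0.2288], E[r] = 2.3004, γ^t·E[r] = 1.358363, running G = 11.136642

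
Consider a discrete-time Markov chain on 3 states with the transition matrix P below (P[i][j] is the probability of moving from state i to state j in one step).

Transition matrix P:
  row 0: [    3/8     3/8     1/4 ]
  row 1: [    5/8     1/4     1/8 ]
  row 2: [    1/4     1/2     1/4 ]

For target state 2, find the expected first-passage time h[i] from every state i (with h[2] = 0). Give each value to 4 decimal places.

h = [4.8000, 5.3333, 0.0000]

First-step conditioning: h[2] = 0; for i ≠ 2, h[i] = 1 + Σ_k P[i][k]·h[k].
  h[0] = 1 + 3/8·h[0] + 3/8·h[1]
  h[1] = 1 + 5/8·h[0] + 1/4·h[1]
Solving the 2×2 linear system over states ≠ 2 gives exactly h = [24/5, 16/3, 0] (h[2] = 0 is the target).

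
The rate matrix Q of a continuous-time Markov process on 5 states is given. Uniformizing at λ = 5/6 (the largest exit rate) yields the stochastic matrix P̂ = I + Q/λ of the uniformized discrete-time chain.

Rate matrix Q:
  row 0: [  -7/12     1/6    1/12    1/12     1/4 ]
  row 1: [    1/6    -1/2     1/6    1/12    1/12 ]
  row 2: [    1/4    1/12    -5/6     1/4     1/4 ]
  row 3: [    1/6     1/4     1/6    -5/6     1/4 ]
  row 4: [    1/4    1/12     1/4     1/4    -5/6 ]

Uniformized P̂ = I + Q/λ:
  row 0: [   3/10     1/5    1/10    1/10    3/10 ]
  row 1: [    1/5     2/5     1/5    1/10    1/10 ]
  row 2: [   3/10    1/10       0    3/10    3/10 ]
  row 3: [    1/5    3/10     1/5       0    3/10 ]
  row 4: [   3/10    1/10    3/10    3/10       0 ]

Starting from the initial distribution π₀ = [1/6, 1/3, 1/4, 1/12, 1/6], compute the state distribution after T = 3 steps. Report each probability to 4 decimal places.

π = [0.2620, 0.2250, 0.1614, 0.1573, 0.1943]

t=0: π = [0.1667, 0.3333, 0.2500, 0.0833, 0.1667]
t=1: π = [0.2583, 0.2333, 0.1500, 0.1750, 0.1833]
t=2: π = [0.2592, 0.2308, 0.1625, 0.1492, 0.1983]
t=3: π = [0.2620, 0.2250, 0.1614, 0.1573, 0.1943]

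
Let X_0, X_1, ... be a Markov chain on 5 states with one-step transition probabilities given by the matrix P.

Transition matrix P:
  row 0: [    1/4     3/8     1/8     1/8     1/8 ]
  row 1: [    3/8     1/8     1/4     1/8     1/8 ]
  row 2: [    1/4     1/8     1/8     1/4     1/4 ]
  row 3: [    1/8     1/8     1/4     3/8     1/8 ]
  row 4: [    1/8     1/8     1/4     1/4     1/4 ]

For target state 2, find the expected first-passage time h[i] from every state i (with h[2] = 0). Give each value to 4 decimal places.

h = [5.1064, 4.5957, 0.0000, 4.4255, 4.4255]

First-step conditioning: h[2] = 0; for i ≠ 2, h[i] = 1 + Σ_k P[i][k]·h[k].
  h[0] = 1 + 1/4·h[0] + 3/8·h[1] + 1/8·h[3] + 1/8·h[4]
  h[1] = 1 + 3/8·h[0] + 1/8·h[1] + 1/8·h[3] + 1/8·h[4]
  h[3] = 1 + 1/8·h[0] + 1/8·h[1] + 3/8·h[3] + 1/8·h[4]
  h[4] = 1 + 1/8·h[0] + 1/8·h[1] + 1/4·h[3] + 1/4·h[4]
Solving the 4×4 linear system over states ≠ 2 gives exactly h = [240/47, 216/47, 0, 208/47, 208/47] (h[2] = 0 is the target).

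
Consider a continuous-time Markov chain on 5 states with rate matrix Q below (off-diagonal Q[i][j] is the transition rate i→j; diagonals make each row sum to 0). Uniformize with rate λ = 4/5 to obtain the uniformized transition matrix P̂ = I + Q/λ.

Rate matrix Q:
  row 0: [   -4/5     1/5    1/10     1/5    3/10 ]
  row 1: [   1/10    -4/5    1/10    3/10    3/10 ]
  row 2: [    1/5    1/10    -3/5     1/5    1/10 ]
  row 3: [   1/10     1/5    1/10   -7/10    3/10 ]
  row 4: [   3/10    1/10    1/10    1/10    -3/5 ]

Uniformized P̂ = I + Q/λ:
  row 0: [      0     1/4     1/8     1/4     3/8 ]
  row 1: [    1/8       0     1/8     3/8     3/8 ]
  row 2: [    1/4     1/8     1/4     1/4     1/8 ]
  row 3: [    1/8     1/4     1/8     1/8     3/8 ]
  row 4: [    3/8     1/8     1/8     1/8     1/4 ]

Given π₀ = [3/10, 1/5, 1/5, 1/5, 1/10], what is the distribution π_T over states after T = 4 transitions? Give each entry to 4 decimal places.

t=0: π = [0.3000, 0.2000, 0.2000, 0.2000, 0.1000]
t=1: π = [0.1375, 0.1625, 0.1500, 0.2375, 0.3125]
t=2: π = [0.2047, 0.1516, 0.1438, 0.2016, 0.2984]
t=3: π = [0.1920, 0.1568, 0.1430, 0.2064, 0.3018]
t=4: π = [0.1943, 0.1552, 0.1429, 0.2061, 0.3015]

π = [0.1943, 0.1552, 0.1429, 0.2061, 0.3015]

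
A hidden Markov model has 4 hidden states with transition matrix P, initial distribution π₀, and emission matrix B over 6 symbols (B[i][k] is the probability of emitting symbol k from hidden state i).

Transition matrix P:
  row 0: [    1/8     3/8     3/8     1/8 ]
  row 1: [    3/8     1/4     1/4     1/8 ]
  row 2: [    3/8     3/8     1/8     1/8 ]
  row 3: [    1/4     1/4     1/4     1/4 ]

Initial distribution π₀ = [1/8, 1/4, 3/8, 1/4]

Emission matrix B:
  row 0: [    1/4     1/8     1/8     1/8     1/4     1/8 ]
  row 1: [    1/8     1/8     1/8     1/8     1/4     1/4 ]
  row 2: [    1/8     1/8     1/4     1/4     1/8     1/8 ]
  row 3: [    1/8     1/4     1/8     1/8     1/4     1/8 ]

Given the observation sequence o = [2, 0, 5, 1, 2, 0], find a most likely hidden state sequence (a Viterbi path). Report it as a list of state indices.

path = [2, 0, 1, 0, 2, 0]

t=0: δ = [1.562e-02, 3.125e-02, 9.375e-02, 3.125e-02]  (obs o_0=2)
t=1: δ = [8.789e-03, 4.395e-03, 1.465e-03, 1.465e-03]  ψ = [2, 2, 2, 2]  (obs o_1=0)
t=2: δ = [2.060e-04, 8.240e-04, 4.120e-04, 1.373e-04]  ψ = [1, 0, 0, 0]  (obs o_2=5)
t=3: δ = [3.862e-05, 2.575e-05, 2.575e-05, 2.575e-05]  ψ = [1, 1, 1, 1]  (obs o_3=1)
t=4: δ = [1.207e-06, 1.810e-06, 3.621e-06, 8.047e-07]  ψ = [1, 0, 0, 3]  (obs o_4=2)
t=5: δ = [3.395e-07, 1.697e-07, 5.658e-08, 5.658e-08]  ψ = [2, 2, 0, 2]  (obs o_5=0)
backtrack: best end state = 0; path = [2, 0, 1, 0, 2, 0]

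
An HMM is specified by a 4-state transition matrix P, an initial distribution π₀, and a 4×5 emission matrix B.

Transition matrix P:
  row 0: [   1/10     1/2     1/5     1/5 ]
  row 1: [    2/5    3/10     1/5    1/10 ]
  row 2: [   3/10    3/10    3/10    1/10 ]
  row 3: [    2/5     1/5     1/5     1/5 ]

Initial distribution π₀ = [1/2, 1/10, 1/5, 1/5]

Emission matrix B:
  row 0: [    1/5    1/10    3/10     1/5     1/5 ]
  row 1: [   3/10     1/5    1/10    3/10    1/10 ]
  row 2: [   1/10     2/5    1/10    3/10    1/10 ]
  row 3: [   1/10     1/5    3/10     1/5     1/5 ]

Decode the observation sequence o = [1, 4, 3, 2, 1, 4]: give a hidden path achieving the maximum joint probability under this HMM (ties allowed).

t=0: δ = [5.000e-02, 2.000e-02, 8.000e-02, 4.000e-02]  (obs o_0=1)
t=1: δ = [4.800e-03, 2.500e-03, 2.400e-03, 2.000e-03]  ψ = [2, 0, 2, 0]  (obs o_1=4)
t=2: δ = [2.000e-04, 7.200e-04, 2.880e-04, 1.920e-04]  ψ = [1, 0, 0, 0]  (obs o_2=3)
t=3: δ = [8.640e-05, 2.160e-05, 1.440e-05, 2.160e-05]  ψ = [1, 1, 1, 1]  (obs o_3=2)
t=4: δ = [8.640e-07, 8.640e-06, 6.912e-06, 3.456e-06]  ψ = [0, 0, 0, 0]  (obs o_4=1)
t=5: δ = [6.912e-07, 2.592e-07, 2.074e-07, 1.728e-07]  ψ = [1, 1, 2, 1]  (obs o_5=4)
backtrack: best end state = 0; path = [2, 0, 1, 0, 1, 0]

path = [2, 0, 1, 0, 1, 0]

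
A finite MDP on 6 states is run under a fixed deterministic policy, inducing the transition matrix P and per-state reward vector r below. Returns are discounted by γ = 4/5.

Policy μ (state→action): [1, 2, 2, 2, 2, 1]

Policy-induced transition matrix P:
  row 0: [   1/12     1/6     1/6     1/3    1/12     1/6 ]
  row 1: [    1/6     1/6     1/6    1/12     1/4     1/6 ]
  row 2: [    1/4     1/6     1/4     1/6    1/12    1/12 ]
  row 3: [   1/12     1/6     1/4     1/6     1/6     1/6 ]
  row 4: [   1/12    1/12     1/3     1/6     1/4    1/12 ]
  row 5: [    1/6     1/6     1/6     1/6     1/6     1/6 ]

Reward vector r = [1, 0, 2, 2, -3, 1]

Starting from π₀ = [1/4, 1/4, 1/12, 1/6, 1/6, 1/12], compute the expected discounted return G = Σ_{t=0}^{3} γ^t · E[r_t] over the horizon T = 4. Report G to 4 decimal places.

t=0: π = [0.2500, 0.2500, 0.0833, 0.1667, 0.1667, 0.0833], E[r] = 0.3333, γ^t·E[r] = 0.333333, running G = 0.333333
t=1: π = [0.1250, 0.1528, 0.2153, 0.1875, 0.1736, 0.1458], E[r] = 0.5556, γ^t·E[r] = 0.444444, running G = 0.777778
t=2: π = [0.1441, 0.1522, 0.2292, 0.1748, 0.1655, 0.1343], E[r] = 0.5897, γ^t·E[r] = 0.377407, running G = 1.155185
t=3: π = [0.1454, 0.1529, 0.2279, 0.1780, 0.1620, 0.1338], E[r] = 0.6049, γ^t·E[r] = 0.309704, running G = 1.464889

G = 1.4649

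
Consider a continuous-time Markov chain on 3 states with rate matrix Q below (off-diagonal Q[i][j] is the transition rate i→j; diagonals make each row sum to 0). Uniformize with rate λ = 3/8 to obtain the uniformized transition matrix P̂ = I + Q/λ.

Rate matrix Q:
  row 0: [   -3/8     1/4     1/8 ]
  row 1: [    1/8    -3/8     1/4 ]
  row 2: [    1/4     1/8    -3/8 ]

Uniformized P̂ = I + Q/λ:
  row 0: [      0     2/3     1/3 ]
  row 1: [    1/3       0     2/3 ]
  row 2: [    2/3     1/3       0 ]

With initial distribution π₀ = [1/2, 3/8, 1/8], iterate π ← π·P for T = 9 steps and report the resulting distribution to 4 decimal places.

t=0: π = [0.5000, 0.3750, 0.1250]
t=1: π = [0.2083, 0.3750, 0.4167]
t=2: π = [0.4028, 0.2778, 0.3194]
t=3: π = [0.3056, 0.3750, 0.3194]
t=4: π = [0.3380, 0.3102, 0.3519]
t=5: π = [0.3380, 0.3426, 0.3194]
t=6: π = [0.3272, 0.3318, 0.3410]
t=7: π = [0.3380, 0.3318, 0.3302]
t=8: π = [0.3308, 0.3354, 0.3338]
t=9: π = [0.3344, 0.3318, 0.3338]

π = [0.3344, 0.3318, 0.3338]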